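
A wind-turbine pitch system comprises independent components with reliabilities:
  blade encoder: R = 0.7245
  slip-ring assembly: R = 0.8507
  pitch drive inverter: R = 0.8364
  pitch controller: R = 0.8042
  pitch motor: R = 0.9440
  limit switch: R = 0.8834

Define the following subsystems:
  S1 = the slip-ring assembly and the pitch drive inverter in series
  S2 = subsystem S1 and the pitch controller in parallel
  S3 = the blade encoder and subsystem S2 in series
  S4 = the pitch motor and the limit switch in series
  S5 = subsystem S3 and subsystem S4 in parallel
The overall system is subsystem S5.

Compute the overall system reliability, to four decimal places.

0.9475

Series (slip-ring assembly and pitch drive inverter): 0.850700 × 0.836400 = 0.711525
Parallel ([0.711525] and pitch controller): 1 − (1 − 0.711525)(1 − 0.804200) = 0.943517
Series (blade encoder and [0.943517]): 0.724500 × 0.943517 = 0.683578
Series (pitch motor and limit switch): 0.944000 × 0.883400 = 0.833930
Parallel ([0.683578] and [0.833930]): 1 − (1 − 0.683578)(1 − 0.833930) = 0.9475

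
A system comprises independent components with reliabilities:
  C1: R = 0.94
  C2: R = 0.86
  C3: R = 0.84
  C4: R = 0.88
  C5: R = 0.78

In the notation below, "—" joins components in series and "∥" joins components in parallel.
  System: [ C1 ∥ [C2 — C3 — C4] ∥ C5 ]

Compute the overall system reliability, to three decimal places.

Series (C2, C3, and C4): 0.86000 × 0.84000 × 0.88000 = 0.63571
Parallel (C1, [0.63571], and C5): 1 − (1 − 0.94000)(1 − 0.63571)(1 − 0.78000) = 0.995

0.995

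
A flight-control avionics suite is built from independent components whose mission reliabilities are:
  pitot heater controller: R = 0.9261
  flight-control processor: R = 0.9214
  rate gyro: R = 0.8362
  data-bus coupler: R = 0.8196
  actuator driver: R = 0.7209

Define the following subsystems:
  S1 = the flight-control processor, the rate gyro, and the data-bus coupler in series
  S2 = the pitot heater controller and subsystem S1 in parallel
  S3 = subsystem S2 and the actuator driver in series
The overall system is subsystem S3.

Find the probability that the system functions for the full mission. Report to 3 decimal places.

Series (flight-control processor, rate gyro, and data-bus coupler): 0.92140 × 0.83620 × 0.81960 = 0.63148
Parallel (pitot heater controller and [0.63148]): 1 − (1 − 0.92610)(1 − 0.63148) = 0.97277
Series ([0.97277] and actuator driver): 0.97277 × 0.72090 = 0.701

0.701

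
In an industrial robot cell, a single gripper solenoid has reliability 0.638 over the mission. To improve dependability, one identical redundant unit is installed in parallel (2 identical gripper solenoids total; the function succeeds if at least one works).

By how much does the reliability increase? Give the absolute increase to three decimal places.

0.231

R_before = 0.638
R_after = 1 − (1 − 0.638)^2 = 0.869
ΔR = 0.869 − 0.638 = 0.231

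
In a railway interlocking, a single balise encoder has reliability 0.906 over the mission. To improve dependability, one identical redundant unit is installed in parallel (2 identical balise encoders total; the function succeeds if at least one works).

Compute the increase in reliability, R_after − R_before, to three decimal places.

R_before = 0.906
R_after = 1 − (1 − 0.906)^2 = 0.991
ΔR = 0.991 − 0.906 = 0.085

0.085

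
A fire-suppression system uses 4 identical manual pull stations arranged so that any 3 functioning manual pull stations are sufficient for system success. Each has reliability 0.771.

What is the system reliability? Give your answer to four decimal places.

R = Σ_{i=3}^{4} C(4,i) p^i (1−p)^{4−i} with p = 0.771
C(4,3)·0.771^3·0.229^1 = 0.419816
C(4,4)·0.771^4·0.229^0 = 0.353360
Sum = 0.7732

0.7732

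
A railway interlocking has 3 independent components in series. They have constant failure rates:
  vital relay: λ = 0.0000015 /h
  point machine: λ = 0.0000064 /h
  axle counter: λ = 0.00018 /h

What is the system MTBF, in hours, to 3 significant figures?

Series of exponential components: λ_sys = Σ λ_i
λ_sys = 0.0000015 + 0.0000064 + 0.00018 = 1.8790e-04 /h
MTBF = 1 / λ_sys = 5320 h

5320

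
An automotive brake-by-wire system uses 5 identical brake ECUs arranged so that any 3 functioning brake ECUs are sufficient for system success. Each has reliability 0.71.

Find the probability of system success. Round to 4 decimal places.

R = Σ_{i=3}^{5} C(5,i) p^i (1−p)^{5−i} with p = 0.71
C(5,3)·0.71^3·0.29^2 = 0.301003
C(5,4)·0.71^4·0.29^1 = 0.368469
C(5,5)·0.71^5·0.29^0 = 0.180423
Sum = 0.8499

0.8499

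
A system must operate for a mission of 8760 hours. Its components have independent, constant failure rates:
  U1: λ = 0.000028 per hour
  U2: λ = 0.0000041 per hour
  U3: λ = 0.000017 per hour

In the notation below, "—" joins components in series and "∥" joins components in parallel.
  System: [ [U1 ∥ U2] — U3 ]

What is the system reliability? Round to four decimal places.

0.8550

R(U1) = exp(−0.000028 × 8760) = 0.782485
R(U2) = exp(−0.0000041 × 8760) = 0.964721
R(U3) = exp(−0.000017 × 8760) = 0.861638
Parallel (U1 and U2): 1 − (1 − 0.782485)(1 − 0.964721) = 0.992326
Series ([0.992326] and U3): 0.992326 × 0.861638 = 0.8550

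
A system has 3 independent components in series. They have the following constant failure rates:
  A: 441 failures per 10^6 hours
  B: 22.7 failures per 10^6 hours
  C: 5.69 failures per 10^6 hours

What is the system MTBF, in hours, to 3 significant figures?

Series of exponential components: λ_sys = Σ λ_i
λ_sys = 0.000441 + 0.0000227 + 0.00000569 = 4.6939e-04 /h
MTBF = 1 / λ_sys = 2130 h

2130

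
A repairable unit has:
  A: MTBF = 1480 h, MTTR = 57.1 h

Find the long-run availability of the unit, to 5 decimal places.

0.96285

A(A) = MTBF/(MTBF+MTTR) = 1480/(1480+57.1) = 0.96285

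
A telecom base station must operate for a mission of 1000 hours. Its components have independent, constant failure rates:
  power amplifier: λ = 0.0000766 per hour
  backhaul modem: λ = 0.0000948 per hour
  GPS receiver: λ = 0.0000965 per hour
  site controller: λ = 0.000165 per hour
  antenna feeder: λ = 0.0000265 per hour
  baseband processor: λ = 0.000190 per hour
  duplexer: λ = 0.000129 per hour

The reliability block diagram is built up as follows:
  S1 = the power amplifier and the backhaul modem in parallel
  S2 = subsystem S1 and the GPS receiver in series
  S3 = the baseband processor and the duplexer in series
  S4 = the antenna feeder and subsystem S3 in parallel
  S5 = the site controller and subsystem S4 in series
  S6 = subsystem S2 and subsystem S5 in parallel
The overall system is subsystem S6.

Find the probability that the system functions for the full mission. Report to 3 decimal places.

0.984

R(power amplifier) = exp(−0.0000766 × 1000) = 0.92626
R(backhaul modem) = exp(−0.0000948 × 1000) = 0.90955
R(GPS receiver) = exp(−0.0000965 × 1000) = 0.90801
R(site controller) = exp(−0.000165 × 1000) = 0.84789
R(antenna feeder) = exp(−0.0000265 × 1000) = 0.97385
R(baseband processor) = exp(−0.000190 × 1000) = 0.82696
R(duplexer) = exp(−0.000129 × 1000) = 0.87897
Parallel (power amplifier and backhaul modem): 1 − (1 − 0.92626)(1 − 0.90955) = 0.99333
Series ([0.99333] and GPS receiver): 0.99333 × 0.90801 = 0.90195
Series (baseband processor and duplexer): 0.82696 × 0.87897 = 0.72687
Parallel (antenna feeder and [0.72687]): 1 − (1 − 0.97385)(1 − 0.72687) = 0.99286
Series (site controller and [0.99286]): 0.84789 × 0.99286 = 0.84184
Parallel ([0.90195] and [0.84184]): 1 − (1 − 0.90195)(1 − 0.84184) = 0.984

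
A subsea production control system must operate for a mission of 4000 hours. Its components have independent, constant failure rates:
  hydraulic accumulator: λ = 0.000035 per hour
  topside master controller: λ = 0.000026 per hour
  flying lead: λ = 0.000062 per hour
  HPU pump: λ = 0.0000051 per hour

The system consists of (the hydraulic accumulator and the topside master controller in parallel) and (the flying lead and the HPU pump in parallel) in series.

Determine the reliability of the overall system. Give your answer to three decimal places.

R(hydraulic accumulator) = exp(−0.000035 × 4000) = 0.86936
R(topside master controller) = exp(−0.000026 × 4000) = 0.90123
R(flying lead) = exp(−0.000062 × 4000) = 0.78036
R(HPU pump) = exp(−0.0000051 × 4000) = 0.97981
Parallel (hydraulic accumulator and topside master controller): 1 − (1 − 0.86936)(1 − 0.90123) = 0.98710
Parallel (flying lead and HPU pump): 1 − (1 − 0.78036)(1 − 0.97981) = 0.99557
Series ([0.98710] and [0.99557]): 0.98710 × 0.99557 = 0.983

0.983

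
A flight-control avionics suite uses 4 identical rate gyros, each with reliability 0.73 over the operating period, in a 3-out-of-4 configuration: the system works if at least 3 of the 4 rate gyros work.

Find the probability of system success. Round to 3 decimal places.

R = Σ_{i=3}^{4} C(4,i) p^i (1−p)^{4−i} with p = 0.73
C(4,3)·0.73^3·0.27^1 = 0.42014
C(4,4)·0.73^4·0.27^0 = 0.28398
Sum = 0.704

0.704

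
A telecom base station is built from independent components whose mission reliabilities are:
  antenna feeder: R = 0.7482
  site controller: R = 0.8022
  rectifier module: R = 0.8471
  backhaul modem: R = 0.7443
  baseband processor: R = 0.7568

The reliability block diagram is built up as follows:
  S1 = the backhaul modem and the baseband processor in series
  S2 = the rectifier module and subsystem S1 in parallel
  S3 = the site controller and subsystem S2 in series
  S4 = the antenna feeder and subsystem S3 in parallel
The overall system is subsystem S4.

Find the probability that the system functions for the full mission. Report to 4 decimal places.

Series (backhaul modem and baseband processor): 0.744300 × 0.756800 = 0.563286
Parallel (rectifier module and [0.563286]): 1 − (1 − 0.847100)(1 − 0.563286) = 0.933226
Series (site controller and [0.933226]): 0.802200 × 0.933226 = 0.748634
Parallel (antenna feeder and [0.748634]): 1 − (1 − 0.748200)(1 − 0.748634) = 0.9367

0.9367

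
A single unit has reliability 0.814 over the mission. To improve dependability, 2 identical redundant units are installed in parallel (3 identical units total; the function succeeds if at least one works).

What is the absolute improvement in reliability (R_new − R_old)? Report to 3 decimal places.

0.180

R_before = 0.814
R_after = 1 − (1 − 0.814)^3 = 0.994
ΔR = 0.994 − 0.814 = 0.180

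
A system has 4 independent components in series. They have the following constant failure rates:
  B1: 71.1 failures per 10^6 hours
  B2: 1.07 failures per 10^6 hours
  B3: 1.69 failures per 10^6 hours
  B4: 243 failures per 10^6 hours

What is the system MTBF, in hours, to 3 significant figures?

3160

Series of exponential components: λ_sys = Σ λ_i
λ_sys = 0.0000711 + 0.00000107 + 0.00000169 + 0.000243 = 3.1686e-04 /h
MTBF = 1 / λ_sys = 3160 h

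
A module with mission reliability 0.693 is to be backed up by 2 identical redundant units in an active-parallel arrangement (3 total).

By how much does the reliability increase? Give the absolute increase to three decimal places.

0.278

R_before = 0.693
R_after = 1 − (1 − 0.693)^3 = 0.971
ΔR = 0.971 − 0.693 = 0.278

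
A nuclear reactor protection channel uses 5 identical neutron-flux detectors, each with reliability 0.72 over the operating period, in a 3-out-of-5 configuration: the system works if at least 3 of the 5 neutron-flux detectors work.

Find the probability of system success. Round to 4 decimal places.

0.8624

R = Σ_{i=3}^{5} C(5,i) p^i (1−p)^{5−i} with p = 0.72
C(5,3)·0.72^3·0.28^2 = 0.292626
C(5,4)·0.72^4·0.28^1 = 0.376234
C(5,5)·0.72^5·0.28^0 = 0.193492
Sum = 0.8624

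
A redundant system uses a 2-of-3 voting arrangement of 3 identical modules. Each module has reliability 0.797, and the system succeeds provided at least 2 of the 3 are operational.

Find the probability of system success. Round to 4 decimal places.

0.8931

R = Σ_{i=2}^{3} C(3,i) p^i (1−p)^{3−i} with p = 0.797
C(3,2)·0.797^2·0.203^1 = 0.386842
C(3,3)·0.797^3·0.203^0 = 0.506262
Sum = 0.8931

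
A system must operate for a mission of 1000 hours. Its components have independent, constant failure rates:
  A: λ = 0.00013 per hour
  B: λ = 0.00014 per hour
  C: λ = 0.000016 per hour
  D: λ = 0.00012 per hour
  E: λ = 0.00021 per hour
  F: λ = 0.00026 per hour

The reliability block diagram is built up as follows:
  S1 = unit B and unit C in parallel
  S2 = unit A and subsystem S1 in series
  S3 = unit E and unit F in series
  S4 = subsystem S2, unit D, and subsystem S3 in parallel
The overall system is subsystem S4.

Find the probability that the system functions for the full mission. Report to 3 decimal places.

0.995

R(A) = exp(−0.00013 × 1000) = 0.87810
R(B) = exp(−0.00014 × 1000) = 0.86936
R(C) = exp(−0.000016 × 1000) = 0.98413
R(D) = exp(−0.00012 × 1000) = 0.88692
R(E) = exp(−0.00021 × 1000) = 0.81058
R(F) = exp(−0.00026 × 1000) = 0.77105
Parallel (B and C): 1 − (1 − 0.86936)(1 − 0.98413) = 0.99793
Series (A and [0.99793]): 0.87810 × 0.99793 = 0.87628
Series (E and F): 0.81058 × 0.77105 = 0.62500
Parallel ([0.87628], D, and [0.62500]): 1 − (1 − 0.87628)(1 − 0.88692)(1 − 0.62500) = 0.995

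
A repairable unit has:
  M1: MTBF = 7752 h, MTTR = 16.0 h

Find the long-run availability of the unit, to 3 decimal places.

A(M1) = MTBF/(MTBF+MTTR) = 7752/(7752+16.0) = 0.998

0.998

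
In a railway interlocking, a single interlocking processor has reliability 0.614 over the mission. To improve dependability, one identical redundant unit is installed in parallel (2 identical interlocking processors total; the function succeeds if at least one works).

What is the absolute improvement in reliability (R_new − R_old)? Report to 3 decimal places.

0.237

R_before = 0.614
R_after = 1 − (1 − 0.614)^2 = 0.851
ΔR = 0.851 − 0.614 = 0.237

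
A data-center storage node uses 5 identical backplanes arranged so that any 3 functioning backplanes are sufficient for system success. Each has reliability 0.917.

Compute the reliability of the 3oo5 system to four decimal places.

0.9950

R = Σ_{i=3}^{5} C(5,i) p^i (1−p)^{5−i} with p = 0.917
C(5,3)·0.917^3·0.083^2 = 0.053121
C(5,4)·0.917^4·0.083^1 = 0.293444
C(5,5)·0.917^5·0.083^0 = 0.648405
Sum = 0.9950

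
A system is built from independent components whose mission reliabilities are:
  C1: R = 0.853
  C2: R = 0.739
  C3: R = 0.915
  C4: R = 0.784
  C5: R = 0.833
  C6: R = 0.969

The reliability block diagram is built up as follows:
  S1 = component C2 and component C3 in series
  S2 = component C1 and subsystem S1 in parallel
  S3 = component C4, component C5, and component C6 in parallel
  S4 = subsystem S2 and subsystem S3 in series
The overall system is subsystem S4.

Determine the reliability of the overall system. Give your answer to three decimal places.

0.951

Series (C2 and C3): 0.73900 × 0.91500 = 0.67619
Parallel (C1 and [0.67619]): 1 − (1 − 0.85300)(1 − 0.67619) = 0.95240
Parallel (C4, C5, and C6): 1 − (1 − 0.78400)(1 − 0.83300)(1 − 0.96900) = 0.99888
Series ([0.95240] and [0.99888]): 0.95240 × 0.99888 = 0.951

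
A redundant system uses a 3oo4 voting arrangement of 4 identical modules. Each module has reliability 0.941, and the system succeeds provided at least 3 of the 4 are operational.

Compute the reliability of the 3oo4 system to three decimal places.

R = Σ_{i=3}^{4} C(4,i) p^i (1−p)^{4−i} with p = 0.941
C(4,3)·0.941^3·0.059^1 = 0.19664
C(4,4)·0.941^4·0.059^0 = 0.78408
Sum = 0.981

0.981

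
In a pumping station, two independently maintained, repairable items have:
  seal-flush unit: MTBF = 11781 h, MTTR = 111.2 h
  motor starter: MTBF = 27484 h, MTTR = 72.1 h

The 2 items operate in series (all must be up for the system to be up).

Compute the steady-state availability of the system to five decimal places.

0.98806

A(seal-flush unit) = MTBF/(MTBF+MTTR) = 11781/(11781+111.2) = 0.990649
A(motor starter) = MTBF/(MTBF+MTTR) = 27484/(27484+72.1) = 0.997384
Series availability: 0.990649 × 0.997384 = 0.98806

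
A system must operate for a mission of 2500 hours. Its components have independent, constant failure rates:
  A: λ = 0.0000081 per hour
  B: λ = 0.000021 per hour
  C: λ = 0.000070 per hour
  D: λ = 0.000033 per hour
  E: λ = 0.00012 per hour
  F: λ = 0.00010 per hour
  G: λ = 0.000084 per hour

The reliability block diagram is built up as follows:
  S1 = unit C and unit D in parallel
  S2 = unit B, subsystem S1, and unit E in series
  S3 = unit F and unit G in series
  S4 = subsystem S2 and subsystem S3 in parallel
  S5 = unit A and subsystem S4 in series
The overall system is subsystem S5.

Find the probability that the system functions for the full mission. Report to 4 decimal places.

0.8694

R(A) = exp(−0.0000081 × 2500) = 0.979954
R(B) = exp(−0.000021 × 2500) = 0.948854
R(C) = exp(−0.000070 × 2500) = 0.839457
R(D) = exp(−0.000033 × 2500) = 0.920811
R(E) = exp(−0.00012 × 2500) = 0.740818
R(F) = exp(−0.00010 × 2500) = 0.778801
R(G) = exp(−0.000084 × 2500) = 0.810584
Parallel (C and D): 1 − (1 − 0.839457)(1 − 0.920811) = 0.987287
Series (B, [0.987287], and E): 0.948854 × 0.987287 × 0.740818 = 0.693992
Series (F and G): 0.778801 × 0.810584 = 0.631284
Parallel ([0.693992] and [0.631284]): 1 − (1 − 0.693992)(1 − 0.631284) = 0.887170
Series (A and [0.887170]): 0.979954 × 0.887170 = 0.8694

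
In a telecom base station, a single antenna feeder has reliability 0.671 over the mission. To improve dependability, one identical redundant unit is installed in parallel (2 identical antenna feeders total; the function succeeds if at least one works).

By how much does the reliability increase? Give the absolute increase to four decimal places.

0.2208

R_before = 0.671
R_after = 1 − (1 − 0.671)^2 = 0.8918
ΔR = 0.8918 − 0.671 = 0.2208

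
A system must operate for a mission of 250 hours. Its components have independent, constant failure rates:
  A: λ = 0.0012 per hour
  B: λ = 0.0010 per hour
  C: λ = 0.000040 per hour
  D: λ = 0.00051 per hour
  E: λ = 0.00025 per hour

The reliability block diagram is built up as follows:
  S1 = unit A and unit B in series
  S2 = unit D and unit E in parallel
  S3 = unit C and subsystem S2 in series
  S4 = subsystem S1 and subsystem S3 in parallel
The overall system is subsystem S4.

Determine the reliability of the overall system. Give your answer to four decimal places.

0.9928

R(A) = exp(−0.0012 × 250) = 0.740818
R(B) = exp(−0.0010 × 250) = 0.778801
R(C) = exp(−0.000040 × 250) = 0.990050
R(D) = exp(−0.00051 × 250) = 0.880293
R(E) = exp(−0.00025 × 250) = 0.939413
Series (A and B): 0.740818 × 0.778801 = 0.576950
Parallel (D and E): 1 − (1 − 0.880293)(1 − 0.939413) = 0.992747
Series (C and [0.992747]): 0.990050 × 0.992747 = 0.982869
Parallel ([0.576950] and [0.982869]): 1 − (1 − 0.576950)(1 − 0.982869) = 0.9928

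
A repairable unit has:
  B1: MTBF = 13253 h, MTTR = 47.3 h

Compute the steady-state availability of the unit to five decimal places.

A(B1) = MTBF/(MTBF+MTTR) = 13253/(13253+47.3) = 0.99644

0.99644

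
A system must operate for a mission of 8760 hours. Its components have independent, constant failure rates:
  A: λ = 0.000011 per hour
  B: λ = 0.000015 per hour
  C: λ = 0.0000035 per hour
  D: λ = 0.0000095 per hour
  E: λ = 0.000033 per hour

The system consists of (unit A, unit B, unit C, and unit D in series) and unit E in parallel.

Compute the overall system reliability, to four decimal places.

0.9273

R(A) = exp(−0.000011 × 8760) = 0.908137
R(B) = exp(−0.000015 × 8760) = 0.876867
R(C) = exp(−0.0000035 × 8760) = 0.969805
R(D) = exp(−0.0000095 × 8760) = 0.920149
R(E) = exp(−0.000033 × 8760) = 0.748952
Series (A, B, C, and D): 0.908137 × 0.876867 × 0.969805 × 0.920149 = 0.710604
Parallel ([0.710604] and E): 1 − (1 − 0.710604)(1 − 0.748952) = 0.9273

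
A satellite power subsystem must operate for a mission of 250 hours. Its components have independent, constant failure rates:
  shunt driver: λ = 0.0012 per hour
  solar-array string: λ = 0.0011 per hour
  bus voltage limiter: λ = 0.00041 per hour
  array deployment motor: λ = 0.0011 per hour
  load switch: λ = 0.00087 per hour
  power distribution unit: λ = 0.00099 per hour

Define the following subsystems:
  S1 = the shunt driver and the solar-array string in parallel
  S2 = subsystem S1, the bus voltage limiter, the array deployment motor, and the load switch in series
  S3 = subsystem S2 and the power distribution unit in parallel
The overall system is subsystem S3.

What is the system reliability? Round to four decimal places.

0.8941

R(shunt driver) = exp(−0.0012 × 250) = 0.740818
R(solar-array string) = exp(−0.0011 × 250) = 0.759572
R(bus voltage limiter) = exp(−0.00041 × 250) = 0.902578
R(array deployment motor) = exp(−0.0011 × 250) = 0.759572
R(load switch) = exp(−0.00087 × 250) = 0.804528
R(power distribution unit) = exp(−0.00099 × 250) = 0.780750
Parallel (shunt driver and solar-array string): 1 − (1 − 0.740818)(1 − 0.759572) = 0.937685
Series ([0.937685], bus voltage limiter, array deployment motor, and load switch): 0.937685 × 0.902578 × 0.759572 × 0.804528 = 0.517192
Parallel ([0.517192] and power distribution unit): 1 − (1 − 0.517192)(1 − 0.780750) = 0.8941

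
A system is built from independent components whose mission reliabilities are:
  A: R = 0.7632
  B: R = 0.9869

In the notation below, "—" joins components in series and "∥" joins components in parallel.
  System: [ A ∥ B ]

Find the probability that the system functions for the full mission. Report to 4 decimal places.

0.9969

Parallel (A and B): 1 − (1 − 0.763200)(1 − 0.986900) = 0.9969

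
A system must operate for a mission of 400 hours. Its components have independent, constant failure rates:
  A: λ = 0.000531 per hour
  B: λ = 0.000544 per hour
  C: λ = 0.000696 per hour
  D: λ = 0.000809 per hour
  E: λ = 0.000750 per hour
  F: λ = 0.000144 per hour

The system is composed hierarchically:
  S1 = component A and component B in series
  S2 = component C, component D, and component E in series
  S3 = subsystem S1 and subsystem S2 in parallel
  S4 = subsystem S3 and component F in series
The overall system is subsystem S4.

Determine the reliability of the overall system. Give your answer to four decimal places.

0.7480

R(A) = exp(−0.000531 × 400) = 0.808641
R(B) = exp(−0.000544 × 400) = 0.804447
R(C) = exp(−0.000696 × 400) = 0.756994
R(D) = exp(−0.000809 × 400) = 0.723540
R(E) = exp(−0.000750 × 400) = 0.740818
R(F) = exp(−0.000144 × 400) = 0.944027
Series (A and B): 0.808641 × 0.804447 = 0.650509
Series (C, D, and E): 0.756994 × 0.723540 × 0.740818 = 0.405757
Parallel ([0.650509] and [0.405757]): 1 − (1 − 0.650509)(1 − 0.405757) = 0.792317
Series ([0.792317] and F): 0.792317 × 0.944027 = 0.7480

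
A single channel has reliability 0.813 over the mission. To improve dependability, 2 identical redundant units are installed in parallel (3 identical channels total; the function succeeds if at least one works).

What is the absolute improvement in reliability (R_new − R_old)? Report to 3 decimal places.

0.180

R_before = 0.813
R_after = 1 − (1 − 0.813)^3 = 0.993
ΔR = 0.993 − 0.813 = 0.180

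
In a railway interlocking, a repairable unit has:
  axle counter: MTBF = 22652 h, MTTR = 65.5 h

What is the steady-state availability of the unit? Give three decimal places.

A(axle counter) = MTBF/(MTBF+MTTR) = 22652/(22652+65.5) = 0.997

0.997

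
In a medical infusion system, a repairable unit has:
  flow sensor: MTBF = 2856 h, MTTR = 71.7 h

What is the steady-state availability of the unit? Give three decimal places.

A(flow sensor) = MTBF/(MTBF+MTTR) = 2856/(2856+71.7) = 0.976

0.976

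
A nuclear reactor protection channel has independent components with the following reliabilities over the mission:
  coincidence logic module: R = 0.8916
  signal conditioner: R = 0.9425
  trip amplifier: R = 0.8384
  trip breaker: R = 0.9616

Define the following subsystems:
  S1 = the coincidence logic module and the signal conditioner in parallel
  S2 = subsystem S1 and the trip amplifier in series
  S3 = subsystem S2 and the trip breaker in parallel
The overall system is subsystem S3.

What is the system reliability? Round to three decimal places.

Parallel (coincidence logic module and signal conditioner): 1 − (1 − 0.89160)(1 − 0.94250) = 0.99377
Series ([0.99377] and trip amplifier): 0.99377 × 0.83840 = 0.83318
Parallel ([0.83318] and trip breaker): 1 − (1 − 0.83318)(1 − 0.96160) = 0.994

0.994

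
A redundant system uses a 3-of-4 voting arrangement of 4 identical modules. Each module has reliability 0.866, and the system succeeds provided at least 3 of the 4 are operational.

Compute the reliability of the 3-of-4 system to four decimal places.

0.9105

R = Σ_{i=3}^{4} C(4,i) p^i (1−p)^{4−i} with p = 0.866
C(4,3)·0.866^3·0.134^1 = 0.348112
C(4,4)·0.866^4·0.134^0 = 0.562434
Sum = 0.9105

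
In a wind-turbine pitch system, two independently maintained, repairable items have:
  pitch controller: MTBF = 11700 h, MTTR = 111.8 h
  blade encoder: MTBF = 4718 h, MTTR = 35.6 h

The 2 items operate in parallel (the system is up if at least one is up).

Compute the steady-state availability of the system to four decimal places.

A(pitch controller) = MTBF/(MTBF+MTTR) = 11700/(11700+111.8) = 0.990535
A(blade encoder) = MTBF/(MTBF+MTTR) = 4718/(4718+35.6) = 0.992511
Parallel availability: 1 − (1 − 0.990535)(1 − 0.992511) = 0.9999

0.9999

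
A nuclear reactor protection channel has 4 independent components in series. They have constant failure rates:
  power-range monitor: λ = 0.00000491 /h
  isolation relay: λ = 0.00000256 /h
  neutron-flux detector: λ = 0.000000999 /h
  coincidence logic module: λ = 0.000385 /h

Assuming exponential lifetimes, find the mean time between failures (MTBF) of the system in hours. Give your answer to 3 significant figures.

2540

Series of exponential components: λ_sys = Σ λ_i
λ_sys = 0.00000491 + 0.00000256 + 0.000000999 + 0.000385 = 3.9347e-04 /h
MTBF = 1 / λ_sys = 2540 h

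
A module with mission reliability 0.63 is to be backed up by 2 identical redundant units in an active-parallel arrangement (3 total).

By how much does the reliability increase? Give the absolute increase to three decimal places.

R_before = 0.63
R_after = 1 − (1 − 0.63)^3 = 0.949
ΔR = 0.949 − 0.63 = 0.319

0.319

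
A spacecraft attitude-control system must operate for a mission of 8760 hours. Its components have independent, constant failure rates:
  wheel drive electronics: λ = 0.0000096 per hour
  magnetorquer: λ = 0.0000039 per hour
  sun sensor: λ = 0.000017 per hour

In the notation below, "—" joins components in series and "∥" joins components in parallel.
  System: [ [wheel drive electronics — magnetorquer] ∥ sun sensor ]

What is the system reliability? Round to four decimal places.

0.9846

R(wheel drive electronics) = exp(−0.0000096 × 8760) = 0.919343
R(magnetorquer) = exp(−0.0000039 × 8760) = 0.966413
R(sun sensor) = exp(−0.000017 × 8760) = 0.861638
Series (wheel drive electronics and magnetorquer): 0.919343 × 0.966413 = 0.888465
Parallel ([0.888465] and sun sensor): 1 − (1 − 0.888465)(1 − 0.861638) = 0.9846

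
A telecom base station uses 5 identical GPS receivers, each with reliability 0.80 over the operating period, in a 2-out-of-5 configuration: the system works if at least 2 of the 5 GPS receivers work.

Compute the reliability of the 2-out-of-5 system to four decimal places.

0.9933

R = Σ_{i=2}^{5} C(5,i) p^i (1−p)^{5−i} with p = 0.80
C(5,2)·0.80^2·0.20^3 = 0.051200
C(5,3)·0.80^3·0.20^2 = 0.204800
C(5,4)·0.80^4·0.20^1 = 0.409600
C(5,5)·0.80^5·0.20^0 = 0.327680
Sum = 0.9933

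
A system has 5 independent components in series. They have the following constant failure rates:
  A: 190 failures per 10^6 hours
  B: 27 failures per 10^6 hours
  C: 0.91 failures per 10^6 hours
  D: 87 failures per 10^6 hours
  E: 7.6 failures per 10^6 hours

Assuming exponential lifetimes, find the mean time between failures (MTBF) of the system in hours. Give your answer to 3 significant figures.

3200

Series of exponential components: λ_sys = Σ λ_i
λ_sys = 0.00019 + 0.000027 + 0.00000091 + 0.000087 + 0.0000076 = 3.1251e-04 /h
MTBF = 1 / λ_sys = 3200 h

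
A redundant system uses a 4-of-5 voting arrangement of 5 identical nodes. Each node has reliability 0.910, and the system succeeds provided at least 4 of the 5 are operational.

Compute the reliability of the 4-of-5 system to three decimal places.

R = Σ_{i=4}^{5} C(5,i) p^i (1−p)^{5−i} with p = 0.910
C(5,4)·0.910^4·0.090^1 = 0.30859
C(5,5)·0.910^5·0.090^0 = 0.62403
Sum = 0.933

0.933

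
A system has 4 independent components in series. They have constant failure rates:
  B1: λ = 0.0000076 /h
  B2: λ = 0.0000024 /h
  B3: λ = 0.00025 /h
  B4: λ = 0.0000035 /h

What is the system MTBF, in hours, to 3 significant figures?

3800

Series of exponential components: λ_sys = Σ λ_i
λ_sys = 0.0000076 + 0.0000024 + 0.00025 + 0.0000035 = 2.6350e-04 /h
MTBF = 1 / λ_sys = 3800 h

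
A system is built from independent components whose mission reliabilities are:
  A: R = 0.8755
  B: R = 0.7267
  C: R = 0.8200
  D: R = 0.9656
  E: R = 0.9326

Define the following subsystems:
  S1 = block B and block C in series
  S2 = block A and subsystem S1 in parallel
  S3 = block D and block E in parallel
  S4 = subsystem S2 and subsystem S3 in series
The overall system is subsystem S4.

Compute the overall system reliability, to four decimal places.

0.9475

Series (B and C): 0.726700 × 0.820000 = 0.595894
Parallel (A and [0.595894]): 1 − (1 − 0.875500)(1 − 0.595894) = 0.949689
Parallel (D and E): 1 − (1 − 0.965600)(1 − 0.932600) = 0.997681
Series ([0.949689] and [0.997681]): 0.949689 × 0.997681 = 0.9475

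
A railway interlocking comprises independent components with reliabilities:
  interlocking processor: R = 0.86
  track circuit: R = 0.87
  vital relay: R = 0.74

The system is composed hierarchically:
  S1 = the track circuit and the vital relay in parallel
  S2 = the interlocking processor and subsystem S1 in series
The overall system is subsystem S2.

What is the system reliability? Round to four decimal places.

0.8309

Parallel (track circuit and vital relay): 1 − (1 − 0.870000)(1 − 0.740000) = 0.966200
Series (interlocking processor and [0.966200]): 0.860000 × 0.966200 = 0.8309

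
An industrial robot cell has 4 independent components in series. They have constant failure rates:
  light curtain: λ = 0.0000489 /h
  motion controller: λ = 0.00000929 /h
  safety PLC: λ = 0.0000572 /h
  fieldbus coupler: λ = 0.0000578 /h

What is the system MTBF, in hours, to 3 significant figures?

Series of exponential components: λ_sys = Σ λ_i
λ_sys = 0.0000489 + 0.00000929 + 0.0000572 + 0.0000578 = 1.7319e-04 /h
MTBF = 1 / λ_sys = 5770 h

5770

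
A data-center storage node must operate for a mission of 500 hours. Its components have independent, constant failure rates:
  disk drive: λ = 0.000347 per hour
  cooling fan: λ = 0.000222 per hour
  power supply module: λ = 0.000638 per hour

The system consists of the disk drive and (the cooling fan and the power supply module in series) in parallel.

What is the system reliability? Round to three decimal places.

R(disk drive) = exp(−0.000347 × 500) = 0.84072
R(cooling fan) = exp(−0.000222 × 500) = 0.89494
R(power supply module) = exp(−0.000638 × 500) = 0.72688
Series (cooling fan and power supply module): 0.89494 × 0.72688 = 0.65051
Parallel (disk drive and [0.65051]): 1 − (1 − 0.84072)(1 − 0.65051) = 0.944

0.944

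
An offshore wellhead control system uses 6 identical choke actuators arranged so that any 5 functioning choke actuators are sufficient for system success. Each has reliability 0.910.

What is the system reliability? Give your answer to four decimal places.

R = Σ_{i=5}^{6} C(6,i) p^i (1−p)^{6−i} with p = 0.910
C(6,5)·0.910^5·0.090^1 = 0.336977
C(6,6)·0.910^6·0.090^0 = 0.567869
Sum = 0.9048

0.9048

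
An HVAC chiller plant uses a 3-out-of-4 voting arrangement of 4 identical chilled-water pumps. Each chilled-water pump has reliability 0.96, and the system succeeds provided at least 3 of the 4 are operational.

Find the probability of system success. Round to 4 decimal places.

R = Σ_{i=3}^{4} C(4,i) p^i (1−p)^{4−i} with p = 0.96
C(4,3)·0.96^3·0.04^1 = 0.141558
C(4,4)·0.96^4·0.04^0 = 0.849347
Sum = 0.9909

0.9909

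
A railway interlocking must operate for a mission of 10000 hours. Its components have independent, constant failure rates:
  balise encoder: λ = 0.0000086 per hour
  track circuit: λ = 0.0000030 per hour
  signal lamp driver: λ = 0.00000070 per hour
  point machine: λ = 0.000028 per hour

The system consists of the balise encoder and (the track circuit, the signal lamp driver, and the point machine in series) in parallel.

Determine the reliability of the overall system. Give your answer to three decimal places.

R(balise encoder) = exp(−0.0000086 × 10000) = 0.91759
R(track circuit) = exp(−0.0000030 × 10000) = 0.97045
R(signal lamp driver) = exp(−0.00000070 × 10000) = 0.99302
R(point machine) = exp(−0.000028 × 10000) = 0.75578
Series (track circuit, signal lamp driver, and point machine): 0.97045 × 0.99302 × 0.75578 = 0.72833
Parallel (balise encoder and [0.72833]): 1 − (1 − 0.91759)(1 − 0.72833) = 0.978

0.978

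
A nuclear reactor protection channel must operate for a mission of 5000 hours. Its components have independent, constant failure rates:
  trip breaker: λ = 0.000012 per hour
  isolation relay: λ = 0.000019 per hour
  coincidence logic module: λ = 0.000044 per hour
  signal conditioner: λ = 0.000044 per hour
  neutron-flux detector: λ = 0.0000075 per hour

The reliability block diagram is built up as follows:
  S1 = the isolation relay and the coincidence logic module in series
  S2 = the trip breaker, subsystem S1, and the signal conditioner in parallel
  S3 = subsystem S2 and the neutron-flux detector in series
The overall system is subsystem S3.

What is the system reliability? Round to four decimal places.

0.9602

R(trip breaker) = exp(−0.000012 × 5000) = 0.941765
R(isolation relay) = exp(−0.000019 × 5000) = 0.909373
R(coincidence logic module) = exp(−0.000044 × 5000) = 0.802519
R(signal conditioner) = exp(−0.000044 × 5000) = 0.802519
R(neutron-flux detector) = exp(−0.0000075 × 5000) = 0.963194
Series (isolation relay and coincidence logic module): 0.909373 × 0.802519 = 0.729789
Parallel (trip breaker, [0.729789], and signal conditioner): 1 − (1 − 0.941765)(1 − 0.729789)(1 − 0.802519) = 0.996892
Series ([0.996892] and neutron-flux detector): 0.996892 × 0.963194 = 0.9602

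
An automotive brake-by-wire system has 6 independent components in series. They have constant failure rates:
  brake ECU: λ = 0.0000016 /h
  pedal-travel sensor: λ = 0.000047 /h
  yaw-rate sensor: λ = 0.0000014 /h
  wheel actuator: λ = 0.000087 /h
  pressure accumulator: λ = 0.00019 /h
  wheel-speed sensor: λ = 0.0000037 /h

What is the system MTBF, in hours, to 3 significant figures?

Series of exponential components: λ_sys = Σ λ_i
λ_sys = 0.0000016 + 0.000047 + 0.0000014 + 0.000087 + 0.00019 + 0.0000037 = 3.3070e-04 /h
MTBF = 1 / λ_sys = 3020 h

3020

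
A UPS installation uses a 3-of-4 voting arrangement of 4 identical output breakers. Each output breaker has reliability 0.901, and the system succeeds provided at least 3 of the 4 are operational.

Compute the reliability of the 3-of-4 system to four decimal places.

0.9487

R = Σ_{i=3}^{4} C(4,i) p^i (1−p)^{4−i} with p = 0.901
C(4,3)·0.901^3·0.099^1 = 0.289647
C(4,4)·0.901^4·0.099^0 = 0.659021
Sum = 0.9487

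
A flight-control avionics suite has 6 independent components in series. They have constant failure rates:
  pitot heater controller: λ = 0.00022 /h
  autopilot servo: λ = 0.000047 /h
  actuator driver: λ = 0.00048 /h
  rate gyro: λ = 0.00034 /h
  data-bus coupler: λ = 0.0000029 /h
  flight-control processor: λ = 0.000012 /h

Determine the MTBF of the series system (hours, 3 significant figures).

Series of exponential components: λ_sys = Σ λ_i
λ_sys = 0.00022 + 0.000047 + 0.00048 + 0.00034 + 0.0000029 + 0.000012 = 1.1019e-03 /h
MTBF = 1 / λ_sys = 908 h

908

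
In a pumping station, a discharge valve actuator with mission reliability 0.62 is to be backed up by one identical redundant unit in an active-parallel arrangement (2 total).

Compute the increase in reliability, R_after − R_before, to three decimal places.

R_before = 0.62
R_after = 1 − (1 − 0.62)^2 = 0.856
ΔR = 0.856 − 0.62 = 0.236

0.236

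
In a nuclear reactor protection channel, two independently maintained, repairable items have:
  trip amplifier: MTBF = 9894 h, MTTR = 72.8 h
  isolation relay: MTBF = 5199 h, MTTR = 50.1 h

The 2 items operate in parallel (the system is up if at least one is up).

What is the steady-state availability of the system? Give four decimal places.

0.9999

A(trip amplifier) = MTBF/(MTBF+MTTR) = 9894/(9894+72.8) = 0.992696
A(isolation relay) = MTBF/(MTBF+MTTR) = 5199/(5199+50.1) = 0.990456
Parallel availability: 1 − (1 − 0.992696)(1 − 0.990456) = 0.9999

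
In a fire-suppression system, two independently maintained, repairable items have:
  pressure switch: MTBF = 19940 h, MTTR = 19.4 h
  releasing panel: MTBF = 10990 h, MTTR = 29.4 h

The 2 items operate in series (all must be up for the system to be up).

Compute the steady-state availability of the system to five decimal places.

A(pressure switch) = MTBF/(MTBF+MTTR) = 19940/(19940+19.4) = 0.999028
A(releasing panel) = MTBF/(MTBF+MTTR) = 10990/(10990+29.4) = 0.997332
Series availability: 0.999028 × 0.997332 = 0.99636

0.99636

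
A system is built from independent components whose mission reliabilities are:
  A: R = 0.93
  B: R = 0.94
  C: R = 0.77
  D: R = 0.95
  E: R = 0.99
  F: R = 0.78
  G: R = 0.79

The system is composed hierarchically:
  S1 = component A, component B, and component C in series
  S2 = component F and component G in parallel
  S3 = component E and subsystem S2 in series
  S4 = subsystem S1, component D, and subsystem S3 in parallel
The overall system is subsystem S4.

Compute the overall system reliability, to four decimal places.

0.9991

Series (A, B, and C): 0.930000 × 0.940000 × 0.770000 = 0.673134
Parallel (F and G): 1 − (1 − 0.780000)(1 − 0.790000) = 0.953800
Series (E and [0.953800]): 0.990000 × 0.953800 = 0.944262
Parallel ([0.673134], D, and [0.944262]): 1 − (1 − 0.673134)(1 − 0.950000)(1 − 0.944262) = 0.9991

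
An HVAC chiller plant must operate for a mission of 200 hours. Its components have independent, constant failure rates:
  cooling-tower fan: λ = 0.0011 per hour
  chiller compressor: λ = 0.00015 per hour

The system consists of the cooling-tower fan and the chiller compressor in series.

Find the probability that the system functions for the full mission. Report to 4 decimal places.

0.7788

R(cooling-tower fan) = exp(−0.0011 × 200) = 0.802519
R(chiller compressor) = exp(−0.00015 × 200) = 0.970446
Series (cooling-tower fan and chiller compressor): 0.802519 × 0.970446 = 0.7788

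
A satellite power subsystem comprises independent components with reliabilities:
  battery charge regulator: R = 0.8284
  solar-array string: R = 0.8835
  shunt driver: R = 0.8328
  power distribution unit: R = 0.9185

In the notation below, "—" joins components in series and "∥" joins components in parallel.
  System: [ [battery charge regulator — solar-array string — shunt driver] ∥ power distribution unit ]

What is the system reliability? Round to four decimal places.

0.9682

Series (battery charge regulator, solar-array string, and shunt driver): 0.828400 × 0.883500 × 0.832800 = 0.609519
Parallel ([0.609519] and power distribution unit): 1 − (1 − 0.609519)(1 − 0.918500) = 0.9682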